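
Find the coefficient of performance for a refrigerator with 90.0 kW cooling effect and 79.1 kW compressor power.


COP = Q_evap / W
COP = 90.0 / 79.1
COP = 1.138

1.138


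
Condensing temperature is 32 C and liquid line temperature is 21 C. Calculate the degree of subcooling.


Subcooling = T_cond - T_liquid
Subcooling = 32 - 21
Subcooling = 11 K

11


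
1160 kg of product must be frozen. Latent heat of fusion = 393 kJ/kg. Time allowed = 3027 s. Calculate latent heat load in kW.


Q_lat = m * h_fg / t
Q_lat = 1160 * 393 / 3027
Q_lat = 150.6 kW

150.6


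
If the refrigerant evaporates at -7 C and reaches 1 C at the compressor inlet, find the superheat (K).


Superheat = T_suction - T_evap
Superheat = 1 - (-7)
Superheat = 8 K

8


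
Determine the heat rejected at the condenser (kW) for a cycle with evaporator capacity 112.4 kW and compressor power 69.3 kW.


Q_cond = Q_evap + W
Q_cond = 112.4 + 69.3
Q_cond = 181.7 kW

181.7


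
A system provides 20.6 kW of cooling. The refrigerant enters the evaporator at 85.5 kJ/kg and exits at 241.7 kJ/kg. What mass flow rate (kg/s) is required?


dh = 241.7 - 85.5 = 156.2 kJ/kg
m_dot = Q / dh = 20.6 / 156.2 = 0.1319 kg/s

0.1319


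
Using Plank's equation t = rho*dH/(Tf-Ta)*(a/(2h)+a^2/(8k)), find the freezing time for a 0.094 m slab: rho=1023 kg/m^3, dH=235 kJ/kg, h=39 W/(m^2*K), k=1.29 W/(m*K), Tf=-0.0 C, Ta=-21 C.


dT = -0.0 - (-21) = 21.0 K
term1 = a/(2h) = 0.094/(2*39) = 0.001205128205
term2 = a^2/(8k) = 0.094^2/(8*1.29) = 0.0008562015504
t = rho*dH*1000/dT * (term1 + term2)
t = 1023*235*1000/21.0 * (0.001205128205 + 0.0008562015504)
t = 23598 s

23598


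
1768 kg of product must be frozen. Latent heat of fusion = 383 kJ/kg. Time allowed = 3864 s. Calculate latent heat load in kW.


Q_lat = m * h_fg / t
Q_lat = 1768 * 383 / 3864
Q_lat = 175.24 kW

175.24


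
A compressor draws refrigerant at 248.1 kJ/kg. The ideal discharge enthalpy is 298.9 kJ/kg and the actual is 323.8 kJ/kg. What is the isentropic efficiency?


dh_ideal = 298.9 - 248.1 = 50.8 kJ/kg
dh_actual = 323.8 - 248.1 = 75.7 kJ/kg
eta_s = dh_ideal / dh_actual = 50.8 / 75.7
eta_s = 0.6711

0.6711


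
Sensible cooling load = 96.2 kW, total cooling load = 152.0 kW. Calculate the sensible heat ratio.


SHR = Q_sensible / Q_total
SHR = 96.2 / 152.0
SHR = 0.633

0.633


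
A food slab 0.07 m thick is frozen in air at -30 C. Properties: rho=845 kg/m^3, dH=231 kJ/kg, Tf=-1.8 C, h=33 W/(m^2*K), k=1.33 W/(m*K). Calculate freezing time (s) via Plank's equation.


dT = -1.8 - (-30) = 28.2 K
term1 = a/(2h) = 0.07/(2*33) = 0.001060606061
term2 = a^2/(8k) = 0.07^2/(8*1.33) = 0.0004605263158
t = rho*dH*1000/dT * (term1 + term2)
t = 845*231*1000/28.2 * (0.001060606061 + 0.0004605263158)
t = 10529 s

10529


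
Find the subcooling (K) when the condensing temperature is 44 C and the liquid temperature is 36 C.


Subcooling = T_cond - T_liquid
Subcooling = 44 - 36
Subcooling = 8 K

8


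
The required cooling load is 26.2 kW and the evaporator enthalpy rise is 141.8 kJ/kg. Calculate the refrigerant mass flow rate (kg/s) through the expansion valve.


m_dot = Q / dh
m_dot = 26.2 / 141.8
m_dot = 0.1848 kg/s

0.1848


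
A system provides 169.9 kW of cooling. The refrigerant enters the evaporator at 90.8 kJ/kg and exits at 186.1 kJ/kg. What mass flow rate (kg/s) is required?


dh = 186.1 - 90.8 = 95.3 kJ/kg
m_dot = Q / dh = 169.9 / 95.3 = 1.7828 kg/s

1.7828


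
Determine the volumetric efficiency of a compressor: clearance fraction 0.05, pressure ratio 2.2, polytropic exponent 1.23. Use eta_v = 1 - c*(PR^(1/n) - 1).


PR^(1/n) = 2.2^(1/1.23) = 1.89842054
eta_v = 1 - 0.05 * (1.89842054 - 1)
eta_v = 0.9551

0.9551


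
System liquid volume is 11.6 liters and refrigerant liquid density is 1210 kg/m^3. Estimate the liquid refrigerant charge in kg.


Charge = V * rho / 1000
Charge = 11.6 * 1210 / 1000
Charge = 14.04 kg

14.04


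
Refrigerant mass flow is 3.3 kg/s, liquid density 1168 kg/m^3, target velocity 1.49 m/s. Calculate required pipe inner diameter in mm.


A = m_dot / (rho * v) = 3.3 / (1168 * 1.49) = 0.001896202997 m^2
d = sqrt(4*A/pi) * 1000
d = 49.1 mm

49.1


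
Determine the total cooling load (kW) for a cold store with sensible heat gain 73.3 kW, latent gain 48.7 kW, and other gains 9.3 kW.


Q_total = Q_s + Q_l + Q_misc
Q_total = 73.3 + 48.7 + 9.3
Q_total = 131.3 kW

131.3


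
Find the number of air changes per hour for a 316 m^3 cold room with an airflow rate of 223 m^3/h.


ACH = flow / volume
ACH = 223 / 316
ACH = 0.706

0.706


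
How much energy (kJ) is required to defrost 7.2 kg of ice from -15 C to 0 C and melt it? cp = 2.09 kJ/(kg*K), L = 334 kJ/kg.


Sensible heat = cp * dT = 2.09 * 15 = 31.35 kJ/kg
Total per kg = 31.35 + 334 = 365.35 kJ/kg
Q = m * total = 7.2 * 365.35
Q = 2630.5 kJ

2630.5


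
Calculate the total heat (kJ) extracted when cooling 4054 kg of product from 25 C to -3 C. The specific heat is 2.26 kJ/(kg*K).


dT = 25 - (-3) = 28 K
Q = m * cp * dT = 4054 * 2.26 * 28
Q = 256537 kJ

256537


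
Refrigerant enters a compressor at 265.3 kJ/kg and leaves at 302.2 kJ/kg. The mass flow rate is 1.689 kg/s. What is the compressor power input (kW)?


dh = 302.2 - 265.3 = 36.9 kJ/kg
W = m_dot * dh = 1.689 * 36.9 = 62.32 kW

62.32


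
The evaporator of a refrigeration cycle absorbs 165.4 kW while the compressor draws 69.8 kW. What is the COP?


COP = Q_evap / W
COP = 165.4 / 69.8
COP = 2.37

2.37


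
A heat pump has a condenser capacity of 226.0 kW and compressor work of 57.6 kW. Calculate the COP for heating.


COP_hp = Q_cond / W
COP_hp = 226.0 / 57.6
COP_hp = 3.924

3.924


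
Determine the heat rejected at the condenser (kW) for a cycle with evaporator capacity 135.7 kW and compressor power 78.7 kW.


Q_cond = Q_evap + W
Q_cond = 135.7 + 78.7
Q_cond = 214.4 kW

214.4


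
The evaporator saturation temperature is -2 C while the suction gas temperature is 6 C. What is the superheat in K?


Superheat = T_suction - T_evap
Superheat = 6 - (-2)
Superheat = 8 K

8


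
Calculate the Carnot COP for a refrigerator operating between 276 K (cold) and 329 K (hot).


dT = 329 - 276 = 53 K
COP_carnot = T_cold / dT = 276 / 53
COP_carnot = 5.208

5.208


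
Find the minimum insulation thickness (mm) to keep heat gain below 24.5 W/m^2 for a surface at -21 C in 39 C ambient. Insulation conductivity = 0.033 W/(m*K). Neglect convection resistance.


dT = 39 - (-21) = 60 K
thickness = k * dT / q_max * 1000
thickness = 0.033 * 60 / 24.5 * 1000
thickness = 80.8 mm

80.8


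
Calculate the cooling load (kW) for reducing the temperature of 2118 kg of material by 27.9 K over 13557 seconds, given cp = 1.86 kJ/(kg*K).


Q = m * cp * dT / t
Q = 2118 * 1.86 * 27.9 / 13557
Q = 8.107 kW

8.107


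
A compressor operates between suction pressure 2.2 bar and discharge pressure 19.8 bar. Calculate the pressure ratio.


PR = P_high / P_low
PR = 19.8 / 2.2
PR = 9.0

9.0


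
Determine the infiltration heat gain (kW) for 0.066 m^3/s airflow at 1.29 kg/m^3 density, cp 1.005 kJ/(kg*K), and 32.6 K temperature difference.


Q = V_dot * rho * cp * dT
Q = 0.066 * 1.29 * 1.005 * 32.6
Q = 2.789 kW

2.789


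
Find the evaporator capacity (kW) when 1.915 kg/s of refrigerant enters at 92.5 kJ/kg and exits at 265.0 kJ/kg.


dh = 265.0 - 92.5 = 172.5 kJ/kg
Q_evap = m_dot * dh = 1.915 * 172.5
Q_evap = 330.34 kW

330.34


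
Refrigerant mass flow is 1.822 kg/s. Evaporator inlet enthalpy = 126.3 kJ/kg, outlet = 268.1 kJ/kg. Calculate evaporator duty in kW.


dh = 268.1 - 126.3 = 141.8 kJ/kg
Q_evap = m_dot * dh = 1.822 * 141.8
Q_evap = 258.36 kW

258.36


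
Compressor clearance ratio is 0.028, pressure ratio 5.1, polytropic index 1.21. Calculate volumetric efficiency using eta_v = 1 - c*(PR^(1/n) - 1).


PR^(1/n) = 5.1^(1/1.21) = 3.84387044
eta_v = 1 - 0.028 * (3.84387044 - 1)
eta_v = 0.9204

0.9204


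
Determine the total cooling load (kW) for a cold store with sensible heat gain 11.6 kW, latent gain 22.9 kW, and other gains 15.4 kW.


Q_total = Q_s + Q_l + Q_misc
Q_total = 11.6 + 22.9 + 15.4
Q_total = 49.9 kW

49.9


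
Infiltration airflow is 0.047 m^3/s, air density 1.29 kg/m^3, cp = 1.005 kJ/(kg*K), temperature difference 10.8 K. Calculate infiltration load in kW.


Q = V_dot * rho * cp * dT
Q = 0.047 * 1.29 * 1.005 * 10.8
Q = 0.658 kW

0.658


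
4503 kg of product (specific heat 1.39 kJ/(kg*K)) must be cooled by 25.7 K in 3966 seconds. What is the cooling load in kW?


Q = m * cp * dT / t
Q = 4503 * 1.39 * 25.7 / 3966
Q = 40.56 kW

40.56


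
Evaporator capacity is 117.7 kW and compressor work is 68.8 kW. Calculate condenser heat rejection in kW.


Q_cond = Q_evap + W
Q_cond = 117.7 + 68.8
Q_cond = 186.5 kW

186.5


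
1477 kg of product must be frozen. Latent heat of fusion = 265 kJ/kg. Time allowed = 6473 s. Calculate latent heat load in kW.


Q_lat = m * h_fg / t
Q_lat = 1477 * 265 / 6473
Q_lat = 60.47 kW

60.47


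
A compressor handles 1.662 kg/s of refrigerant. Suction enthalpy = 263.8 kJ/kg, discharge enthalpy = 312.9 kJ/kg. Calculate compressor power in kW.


dh = 312.9 - 263.8 = 49.1 kJ/kg
W = m_dot * dh = 1.662 * 49.1 = 81.6 kW

81.6


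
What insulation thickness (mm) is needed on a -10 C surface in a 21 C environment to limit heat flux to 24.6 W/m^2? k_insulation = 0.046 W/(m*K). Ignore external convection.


dT = 21 - (-10) = 31 K
thickness = k * dT / q_max * 1000
thickness = 0.046 * 31 / 24.6 * 1000
thickness = 58.0 mm

58.0


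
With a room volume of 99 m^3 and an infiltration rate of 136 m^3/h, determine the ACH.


ACH = flow / volume
ACH = 136 / 99
ACH = 1.374

1.374


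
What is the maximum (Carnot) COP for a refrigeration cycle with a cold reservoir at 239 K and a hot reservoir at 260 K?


dT = 260 - 239 = 21 K
COP_carnot = T_cold / dT = 239 / 21
COP_carnot = 11.381

11.381


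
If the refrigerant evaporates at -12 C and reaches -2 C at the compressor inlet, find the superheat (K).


Superheat = T_suction - T_evap
Superheat = -2 - (-12)
Superheat = 10 K

10


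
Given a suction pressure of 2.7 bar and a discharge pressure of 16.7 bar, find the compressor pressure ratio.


PR = P_high / P_low
PR = 16.7 / 2.7
PR = 6.185

6.185


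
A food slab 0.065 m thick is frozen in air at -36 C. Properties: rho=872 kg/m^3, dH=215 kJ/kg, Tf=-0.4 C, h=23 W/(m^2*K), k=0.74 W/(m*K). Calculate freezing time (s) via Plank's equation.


dT = -0.4 - (-36) = 35.6 K
term1 = a/(2h) = 0.065/(2*23) = 0.001413043478
term2 = a^2/(8k) = 0.065^2/(8*0.74) = 0.0007136824324
t = rho*dH*1000/dT * (term1 + term2)
t = 872*215*1000/35.6 * (0.001413043478 + 0.0007136824324)
t = 11200 s

11200


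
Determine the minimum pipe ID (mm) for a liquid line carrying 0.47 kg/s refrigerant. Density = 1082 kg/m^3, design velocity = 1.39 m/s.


A = m_dot / (rho * v) = 0.47 / (1082 * 1.39) = 0.0003125041556 m^2
d = sqrt(4*A/pi) * 1000
d = 19.9 mm

19.9


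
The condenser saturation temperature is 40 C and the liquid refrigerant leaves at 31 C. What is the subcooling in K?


Subcooling = T_cond - T_liquid
Subcooling = 40 - 31
Subcooling = 9 K

9


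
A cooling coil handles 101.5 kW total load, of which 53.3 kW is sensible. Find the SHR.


SHR = Q_sensible / Q_total
SHR = 53.3 / 101.5
SHR = 0.525

0.525


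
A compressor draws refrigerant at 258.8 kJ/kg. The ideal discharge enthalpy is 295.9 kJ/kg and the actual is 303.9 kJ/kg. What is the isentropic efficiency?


dh_ideal = 295.9 - 258.8 = 37.1 kJ/kg
dh_actual = 303.9 - 258.8 = 45.1 kJ/kg
eta_s = dh_ideal / dh_actual = 37.1 / 45.1
eta_s = 0.8226

0.8226


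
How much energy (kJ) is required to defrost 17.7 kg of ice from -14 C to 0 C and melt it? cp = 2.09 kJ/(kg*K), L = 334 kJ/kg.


Sensible heat = cp * dT = 2.09 * 14 = 29.26 kJ/kg
Total per kg = 29.26 + 334 = 363.26 kJ/kg
Q = m * total = 17.7 * 363.26
Q = 6429.7 kJ

6429.7


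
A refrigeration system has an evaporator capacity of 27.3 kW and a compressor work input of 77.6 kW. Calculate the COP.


COP = Q_evap / W
COP = 27.3 / 77.6
COP = 0.352

0.352


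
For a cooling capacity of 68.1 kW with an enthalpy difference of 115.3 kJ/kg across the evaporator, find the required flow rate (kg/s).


m_dot = Q / dh
m_dot = 68.1 / 115.3
m_dot = 0.5906 kg/s

0.5906


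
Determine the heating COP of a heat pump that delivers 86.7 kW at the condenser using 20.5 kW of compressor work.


COP_hp = Q_cond / W
COP_hp = 86.7 / 20.5
COP_hp = 4.229

4.229


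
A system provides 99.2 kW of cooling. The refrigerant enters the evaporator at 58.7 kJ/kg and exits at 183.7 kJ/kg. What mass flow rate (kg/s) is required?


dh = 183.7 - 58.7 = 125.0 kJ/kg
m_dot = Q / dh = 99.2 / 125.0 = 0.7936 kg/s

0.7936


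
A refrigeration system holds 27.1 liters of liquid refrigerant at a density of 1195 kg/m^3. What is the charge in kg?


Charge = V * rho / 1000
Charge = 27.1 * 1195 / 1000
Charge = 32.38 kg

32.38


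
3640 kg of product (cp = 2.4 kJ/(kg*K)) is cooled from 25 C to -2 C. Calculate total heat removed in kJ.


dT = 25 - (-2) = 27 K
Q = m * cp * dT = 3640 * 2.4 * 27
Q = 235872 kJ

235872


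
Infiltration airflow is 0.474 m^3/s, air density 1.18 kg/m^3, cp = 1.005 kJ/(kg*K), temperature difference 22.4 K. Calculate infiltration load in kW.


Q = V_dot * rho * cp * dT
Q = 0.474 * 1.18 * 1.005 * 22.4
Q = 12.591 kW

12.591


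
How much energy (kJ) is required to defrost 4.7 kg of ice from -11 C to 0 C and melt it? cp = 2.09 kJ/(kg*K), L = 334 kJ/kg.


Sensible heat = cp * dT = 2.09 * 11 = 22.99 kJ/kg
Total per kg = 22.99 + 334 = 356.99 kJ/kg
Q = m * total = 4.7 * 356.99
Q = 1677.9 kJ

1677.9


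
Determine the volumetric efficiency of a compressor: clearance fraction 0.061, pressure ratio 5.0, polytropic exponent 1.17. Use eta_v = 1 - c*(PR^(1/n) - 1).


PR^(1/n) = 5.0^(1/1.17) = 3.95740283
eta_v = 1 - 0.061 * (3.95740283 - 1)
eta_v = 0.8196

0.8196


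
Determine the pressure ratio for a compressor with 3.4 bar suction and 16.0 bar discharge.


PR = P_high / P_low
PR = 16.0 / 3.4
PR = 4.706

4.706


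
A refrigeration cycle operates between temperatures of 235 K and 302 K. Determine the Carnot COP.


dT = 302 - 235 = 67 K
COP_carnot = T_cold / dT = 235 / 67
COP_carnot = 3.507

3.507


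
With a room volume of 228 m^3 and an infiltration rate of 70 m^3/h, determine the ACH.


ACH = flow / volume
ACH = 70 / 228
ACH = 0.307

0.307


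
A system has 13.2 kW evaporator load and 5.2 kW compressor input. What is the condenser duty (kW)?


Q_cond = Q_evap + W
Q_cond = 13.2 + 5.2
Q_cond = 18.4 kW

18.4


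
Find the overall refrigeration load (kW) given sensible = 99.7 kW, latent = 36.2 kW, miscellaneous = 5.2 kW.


Q_total = Q_s + Q_l + Q_misc
Q_total = 99.7 + 36.2 + 5.2
Q_total = 141.1 kW

141.1


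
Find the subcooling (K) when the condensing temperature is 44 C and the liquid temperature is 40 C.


Subcooling = T_cond - T_liquid
Subcooling = 44 - 40
Subcooling = 4 K

4


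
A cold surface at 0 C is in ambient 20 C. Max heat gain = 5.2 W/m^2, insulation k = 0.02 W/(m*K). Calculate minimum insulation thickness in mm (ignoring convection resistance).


dT = 20 - (0) = 20 K
thickness = k * dT / q_max * 1000
thickness = 0.02 * 20 / 5.2 * 1000
thickness = 76.9 mm

76.9


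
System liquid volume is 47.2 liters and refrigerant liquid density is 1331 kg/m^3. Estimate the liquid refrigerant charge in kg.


Charge = V * rho / 1000
Charge = 47.2 * 1331 / 1000
Charge = 62.82 kg

62.82


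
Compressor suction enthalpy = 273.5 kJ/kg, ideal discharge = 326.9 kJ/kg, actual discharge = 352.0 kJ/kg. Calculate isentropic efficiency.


dh_ideal = 326.9 - 273.5 = 53.4 kJ/kg
dh_actual = 352.0 - 273.5 = 78.5 kJ/kg
eta_s = dh_ideal / dh_actual = 53.4 / 78.5
eta_s = 0.6803

0.6803


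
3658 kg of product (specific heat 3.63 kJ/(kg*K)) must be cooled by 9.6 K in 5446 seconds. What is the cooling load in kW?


Q = m * cp * dT / t
Q = 3658 * 3.63 * 9.6 / 5446
Q = 23.407 kW

23.407


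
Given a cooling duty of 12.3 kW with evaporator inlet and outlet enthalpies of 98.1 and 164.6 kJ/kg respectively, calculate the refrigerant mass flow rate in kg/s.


dh = 164.6 - 98.1 = 66.5 kJ/kg
m_dot = Q / dh = 12.3 / 66.5 = 0.185 kg/s

0.185


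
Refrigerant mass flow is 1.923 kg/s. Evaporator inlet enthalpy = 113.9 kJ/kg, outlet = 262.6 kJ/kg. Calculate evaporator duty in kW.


dh = 262.6 - 113.9 = 148.7 kJ/kg
Q_evap = m_dot * dh = 1.923 * 148.7
Q_evap = 285.95 kW

285.95


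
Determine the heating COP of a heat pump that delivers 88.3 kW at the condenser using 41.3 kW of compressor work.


COP_hp = Q_cond / W
COP_hp = 88.3 / 41.3
COP_hp = 2.138

2.138


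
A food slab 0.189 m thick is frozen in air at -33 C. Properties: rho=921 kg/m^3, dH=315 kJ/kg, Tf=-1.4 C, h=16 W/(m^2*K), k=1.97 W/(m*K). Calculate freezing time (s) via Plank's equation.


dT = -1.4 - (-33) = 31.6 K
term1 = a/(2h) = 0.189/(2*16) = 0.00590625
term2 = a^2/(8k) = 0.189^2/(8*1.97) = 0.002266560914
t = rho*dH*1000/dT * (term1 + term2)
t = 921*315*1000/31.6 * (0.00590625 + 0.002266560914)
t = 75033 s

75033


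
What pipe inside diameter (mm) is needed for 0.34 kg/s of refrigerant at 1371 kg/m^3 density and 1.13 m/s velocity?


A = m_dot / (rho * v) = 0.34 / (1371 * 1.13) = 0.0002194638627 m^2
d = sqrt(4*A/pi) * 1000
d = 16.7 mm

16.7


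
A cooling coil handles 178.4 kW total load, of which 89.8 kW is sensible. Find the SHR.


SHR = Q_sensible / Q_total
SHR = 89.8 / 178.4
SHR = 0.503

0.503


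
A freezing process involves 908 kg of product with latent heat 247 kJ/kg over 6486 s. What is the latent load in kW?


Q_lat = m * h_fg / t
Q_lat = 908 * 247 / 6486
Q_lat = 34.58 kW

34.58


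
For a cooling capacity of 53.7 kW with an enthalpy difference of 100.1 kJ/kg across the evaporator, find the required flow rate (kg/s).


m_dot = Q / dh
m_dot = 53.7 / 100.1
m_dot = 0.5365 kg/s

0.5365


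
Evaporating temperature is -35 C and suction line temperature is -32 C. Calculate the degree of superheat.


Superheat = T_suction - T_evap
Superheat = -32 - (-35)
Superheat = 3 K

3


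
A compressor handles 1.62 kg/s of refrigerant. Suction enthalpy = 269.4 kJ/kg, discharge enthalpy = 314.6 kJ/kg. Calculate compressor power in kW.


dh = 314.6 - 269.4 = 45.2 kJ/kg
W = m_dot * dh = 1.62 * 45.2 = 73.22 kW

73.22


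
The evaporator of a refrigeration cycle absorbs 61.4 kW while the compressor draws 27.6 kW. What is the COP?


COP = Q_evap / W
COP = 61.4 / 27.6
COP = 2.225

2.225


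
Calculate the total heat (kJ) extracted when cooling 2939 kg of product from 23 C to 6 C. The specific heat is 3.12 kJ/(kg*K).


dT = 23 - (6) = 17 K
Q = m * cp * dT = 2939 * 3.12 * 17
Q = 155885 kJ

155885


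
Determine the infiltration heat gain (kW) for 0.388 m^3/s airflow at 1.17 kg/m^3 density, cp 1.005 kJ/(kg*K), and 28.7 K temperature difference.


Q = V_dot * rho * cp * dT
Q = 0.388 * 1.17 * 1.005 * 28.7
Q = 13.094 kW

13.094


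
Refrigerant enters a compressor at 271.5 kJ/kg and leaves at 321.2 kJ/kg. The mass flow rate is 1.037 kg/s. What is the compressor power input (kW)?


dh = 321.2 - 271.5 = 49.7 kJ/kg
W = m_dot * dh = 1.037 * 49.7 = 51.54 kW

51.54


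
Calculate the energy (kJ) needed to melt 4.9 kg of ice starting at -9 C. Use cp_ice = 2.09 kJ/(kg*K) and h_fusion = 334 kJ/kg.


Sensible heat = cp * dT = 2.09 * 9 = 18.81 kJ/kg
Total per kg = 18.81 + 334 = 352.81 kJ/kg
Q = m * total = 4.9 * 352.81
Q = 1728.8 kJ

1728.8


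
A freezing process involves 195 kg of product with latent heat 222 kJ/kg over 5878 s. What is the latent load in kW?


Q_lat = m * h_fg / t
Q_lat = 195 * 222 / 5878
Q_lat = 7.36 kW

7.36


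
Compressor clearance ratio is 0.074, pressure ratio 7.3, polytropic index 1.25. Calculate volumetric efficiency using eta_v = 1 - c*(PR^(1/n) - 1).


PR^(1/n) = 7.3^(1/1.25) = 4.90521772
eta_v = 1 - 0.074 * (4.90521772 - 1)
eta_v = 0.711

0.711


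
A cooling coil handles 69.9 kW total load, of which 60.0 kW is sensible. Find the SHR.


SHR = Q_sensible / Q_total
SHR = 60.0 / 69.9
SHR = 0.858

0.858


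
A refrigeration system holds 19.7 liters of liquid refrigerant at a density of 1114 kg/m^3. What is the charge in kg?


Charge = V * rho / 1000
Charge = 19.7 * 1114 / 1000
Charge = 21.95 kg

21.95


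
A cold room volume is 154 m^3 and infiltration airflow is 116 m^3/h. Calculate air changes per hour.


ACH = flow / volume
ACH = 116 / 154
ACH = 0.753

0.753


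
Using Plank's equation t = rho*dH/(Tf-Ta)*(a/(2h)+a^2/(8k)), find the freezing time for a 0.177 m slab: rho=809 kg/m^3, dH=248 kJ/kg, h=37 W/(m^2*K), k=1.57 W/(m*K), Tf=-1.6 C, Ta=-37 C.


dT = -1.6 - (-37) = 35.4 K
term1 = a/(2h) = 0.177/(2*37) = 0.002391891892
term2 = a^2/(8k) = 0.177^2/(8*1.57) = 0.002494347134
t = rho*dH*1000/dT * (term1 + term2)
t = 809*248*1000/35.4 * (0.002391891892 + 0.002494347134)
t = 27693 s

27693


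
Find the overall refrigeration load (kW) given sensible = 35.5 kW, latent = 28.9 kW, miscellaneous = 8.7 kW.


Q_total = Q_s + Q_l + Q_misc
Q_total = 35.5 + 28.9 + 8.7
Q_total = 73.1 kW

73.1


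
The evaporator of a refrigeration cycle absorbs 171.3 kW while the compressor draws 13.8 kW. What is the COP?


COP = Q_evap / W
COP = 171.3 / 13.8
COP = 12.413

12.413


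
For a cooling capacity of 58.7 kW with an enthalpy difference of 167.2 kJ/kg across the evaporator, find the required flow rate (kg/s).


m_dot = Q / dh
m_dot = 58.7 / 167.2
m_dot = 0.3511 kg/s

0.3511


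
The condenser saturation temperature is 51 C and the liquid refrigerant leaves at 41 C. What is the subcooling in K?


Subcooling = T_cond - T_liquid
Subcooling = 51 - 41
Subcooling = 10 K

10


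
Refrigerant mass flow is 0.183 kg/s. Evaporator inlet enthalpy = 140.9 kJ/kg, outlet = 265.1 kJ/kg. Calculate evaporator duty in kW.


dh = 265.1 - 140.9 = 124.2 kJ/kg
Q_evap = m_dot * dh = 0.183 * 124.2
Q_evap = 22.73 kW

22.73


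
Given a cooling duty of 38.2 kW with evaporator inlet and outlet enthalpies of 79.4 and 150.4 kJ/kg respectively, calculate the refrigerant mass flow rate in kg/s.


dh = 150.4 - 79.4 = 71.0 kJ/kg
m_dot = Q / dh = 38.2 / 71.0 = 0.538 kg/s

0.538


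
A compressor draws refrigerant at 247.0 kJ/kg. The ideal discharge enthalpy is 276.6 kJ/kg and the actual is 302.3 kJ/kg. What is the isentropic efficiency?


dh_ideal = 276.6 - 247.0 = 29.6 kJ/kg
dh_actual = 302.3 - 247.0 = 55.3 kJ/kg
eta_s = dh_ideal / dh_actual = 29.6 / 55.3
eta_s = 0.5353

0.5353


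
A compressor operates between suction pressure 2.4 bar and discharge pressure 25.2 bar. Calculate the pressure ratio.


PR = P_high / P_low
PR = 25.2 / 2.4
PR = 10.5

10.5


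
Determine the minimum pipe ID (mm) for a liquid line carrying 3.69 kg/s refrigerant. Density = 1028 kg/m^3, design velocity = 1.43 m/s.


A = m_dot / (rho * v) = 3.69 / (1028 * 1.43) = 0.002510135779 m^2
d = sqrt(4*A/pi) * 1000
d = 56.5 mm

56.5


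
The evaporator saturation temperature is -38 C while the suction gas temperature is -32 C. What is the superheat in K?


Superheat = T_suction - T_evap
Superheat = -32 - (-38)
Superheat = 6 K

6


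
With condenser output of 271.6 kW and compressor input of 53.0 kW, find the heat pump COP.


COP_hp = Q_cond / W
COP_hp = 271.6 / 53.0
COP_hp = 5.125

5.125


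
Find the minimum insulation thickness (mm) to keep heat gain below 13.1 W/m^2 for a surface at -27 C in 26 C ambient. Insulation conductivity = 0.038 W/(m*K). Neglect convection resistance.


dT = 26 - (-27) = 53 K
thickness = k * dT / q_max * 1000
thickness = 0.038 * 53 / 13.1 * 1000
thickness = 153.7 mm

153.7


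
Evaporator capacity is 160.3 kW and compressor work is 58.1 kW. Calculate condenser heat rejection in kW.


Q_cond = Q_evap + W
Q_cond = 160.3 + 58.1
Q_cond = 218.4 kW

218.4


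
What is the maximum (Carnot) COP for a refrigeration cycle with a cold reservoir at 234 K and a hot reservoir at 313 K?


dT = 313 - 234 = 79 K
COP_carnot = T_cold / dT = 234 / 79
COP_carnot = 2.962

2.962


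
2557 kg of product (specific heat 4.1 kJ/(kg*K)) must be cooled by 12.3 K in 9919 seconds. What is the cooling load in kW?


Q = m * cp * dT / t
Q = 2557 * 4.1 * 12.3 / 9919
Q = 13.0 kW

13.0


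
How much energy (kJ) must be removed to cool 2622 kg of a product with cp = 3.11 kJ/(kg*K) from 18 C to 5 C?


dT = 18 - (5) = 13 K
Q = m * cp * dT = 2622 * 3.11 * 13
Q = 106007 kJ

106007


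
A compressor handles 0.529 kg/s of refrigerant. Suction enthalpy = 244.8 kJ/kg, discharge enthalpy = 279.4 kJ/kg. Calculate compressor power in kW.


dh = 279.4 - 244.8 = 34.6 kJ/kg
W = m_dot * dh = 0.529 * 34.6 = 18.3 kW

18.3


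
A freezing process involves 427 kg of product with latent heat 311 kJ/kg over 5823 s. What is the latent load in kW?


Q_lat = m * h_fg / t
Q_lat = 427 * 311 / 5823
Q_lat = 22.81 kW

22.81


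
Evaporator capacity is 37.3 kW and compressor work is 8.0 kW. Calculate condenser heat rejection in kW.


Q_cond = Q_evap + W
Q_cond = 37.3 + 8.0
Q_cond = 45.3 kW

45.3


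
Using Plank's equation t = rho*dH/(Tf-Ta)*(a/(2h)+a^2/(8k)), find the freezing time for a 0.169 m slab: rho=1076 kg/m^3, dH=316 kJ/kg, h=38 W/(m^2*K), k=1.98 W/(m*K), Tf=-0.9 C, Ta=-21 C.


dT = -0.9 - (-21) = 20.1 K
term1 = a/(2h) = 0.169/(2*38) = 0.002223684211
term2 = a^2/(8k) = 0.169^2/(8*1.98) = 0.001803093434
t = rho*dH*1000/dT * (term1 + term2)
t = 1076*316*1000/20.1 * (0.002223684211 + 0.001803093434)
t = 68118 s

68118


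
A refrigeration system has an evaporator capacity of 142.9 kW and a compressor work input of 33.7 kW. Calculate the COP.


COP = Q_evap / W
COP = 142.9 / 33.7
COP = 4.24

4.24


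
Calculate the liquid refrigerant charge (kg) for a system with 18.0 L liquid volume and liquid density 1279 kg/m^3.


Charge = V * rho / 1000
Charge = 18.0 * 1279 / 1000
Charge = 23.02 kg

23.02


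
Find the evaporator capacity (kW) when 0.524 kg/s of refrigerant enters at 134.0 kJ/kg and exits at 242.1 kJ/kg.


dh = 242.1 - 134.0 = 108.1 kJ/kg
Q_evap = m_dot * dh = 0.524 * 108.1
Q_evap = 56.64 kW

56.64


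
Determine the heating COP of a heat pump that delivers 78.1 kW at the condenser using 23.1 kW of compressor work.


COP_hp = Q_cond / W
COP_hp = 78.1 / 23.1
COP_hp = 3.381

3.381


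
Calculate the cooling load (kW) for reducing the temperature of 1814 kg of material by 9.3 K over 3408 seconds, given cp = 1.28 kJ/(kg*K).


Q = m * cp * dT / t
Q = 1814 * 1.28 * 9.3 / 3408
Q = 6.336 kW

6.336


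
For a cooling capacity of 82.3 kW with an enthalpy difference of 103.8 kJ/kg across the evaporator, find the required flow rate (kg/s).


m_dot = Q / dh
m_dot = 82.3 / 103.8
m_dot = 0.7929 kg/s

0.7929


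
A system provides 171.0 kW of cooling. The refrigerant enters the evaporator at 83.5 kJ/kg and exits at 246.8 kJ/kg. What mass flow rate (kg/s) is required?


dh = 246.8 - 83.5 = 163.3 kJ/kg
m_dot = Q / dh = 171.0 / 163.3 = 1.0472 kg/s

1.0472


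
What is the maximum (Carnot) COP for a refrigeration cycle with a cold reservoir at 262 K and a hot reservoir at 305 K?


dT = 305 - 262 = 43 K
COP_carnot = T_cold / dT = 262 / 43
COP_carnot = 6.093

6.093


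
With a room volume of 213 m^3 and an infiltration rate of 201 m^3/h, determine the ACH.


ACH = flow / volume
ACH = 201 / 213
ACH = 0.944

0.944


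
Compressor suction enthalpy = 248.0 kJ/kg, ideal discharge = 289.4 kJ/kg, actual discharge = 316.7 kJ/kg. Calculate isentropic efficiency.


dh_ideal = 289.4 - 248.0 = 41.4 kJ/kg
dh_actual = 316.7 - 248.0 = 68.7 kJ/kg
eta_s = dh_ideal / dh_actual = 41.4 / 68.7
eta_s = 0.6026

0.6026


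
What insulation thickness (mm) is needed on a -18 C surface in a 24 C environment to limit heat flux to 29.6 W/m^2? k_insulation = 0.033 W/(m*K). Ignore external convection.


dT = 24 - (-18) = 42 K
thickness = k * dT / q_max * 1000
thickness = 0.033 * 42 / 29.6 * 1000
thickness = 46.8 mm

46.8


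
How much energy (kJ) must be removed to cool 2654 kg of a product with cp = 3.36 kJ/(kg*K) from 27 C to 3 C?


dT = 27 - (3) = 24 K
Q = m * cp * dT = 2654 * 3.36 * 24
Q = 214019 kJ

214019


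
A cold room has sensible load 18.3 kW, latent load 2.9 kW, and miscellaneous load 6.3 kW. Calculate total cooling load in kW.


Q_total = Q_s + Q_l + Q_misc
Q_total = 18.3 + 2.9 + 6.3
Q_total = 27.5 kW

27.5


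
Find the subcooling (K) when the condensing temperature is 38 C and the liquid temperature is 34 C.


Subcooling = T_cond - T_liquid
Subcooling = 38 - 34
Subcooling = 4 K

4


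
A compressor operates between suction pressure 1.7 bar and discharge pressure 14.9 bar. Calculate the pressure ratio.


PR = P_high / P_low
PR = 14.9 / 1.7
PR = 8.765

8.765


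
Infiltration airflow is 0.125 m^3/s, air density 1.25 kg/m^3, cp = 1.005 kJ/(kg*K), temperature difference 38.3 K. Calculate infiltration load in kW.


Q = V_dot * rho * cp * dT
Q = 0.125 * 1.25 * 1.005 * 38.3
Q = 6.014 kW

6.014


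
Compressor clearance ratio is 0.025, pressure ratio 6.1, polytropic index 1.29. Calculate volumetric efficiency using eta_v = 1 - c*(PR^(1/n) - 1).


PR^(1/n) = 6.1^(1/1.29) = 4.06240126
eta_v = 1 - 0.025 * (4.06240126 - 1)
eta_v = 0.9234

0.9234


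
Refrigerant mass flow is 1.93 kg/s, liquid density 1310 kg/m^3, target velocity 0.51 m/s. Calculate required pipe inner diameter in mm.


A = m_dot / (rho * v) = 1.93 / (1310 * 0.51) = 0.002888789103 m^2
d = sqrt(4*A/pi) * 1000
d = 60.6 mm

60.6


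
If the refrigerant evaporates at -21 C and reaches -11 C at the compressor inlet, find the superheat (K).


Superheat = T_suction - T_evap
Superheat = -11 - (-21)
Superheat = 10 K

10


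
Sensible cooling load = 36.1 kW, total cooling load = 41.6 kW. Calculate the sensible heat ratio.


SHR = Q_sensible / Q_total
SHR = 36.1 / 41.6
SHR = 0.868

0.868


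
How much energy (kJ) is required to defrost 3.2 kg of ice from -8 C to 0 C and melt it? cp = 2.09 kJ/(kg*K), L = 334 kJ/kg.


Sensible heat = cp * dT = 2.09 * 8 = 16.72 kJ/kg
Total per kg = 16.72 + 334 = 350.72 kJ/kg
Q = m * total = 3.2 * 350.72
Q = 1122.3 kJ

1122.3


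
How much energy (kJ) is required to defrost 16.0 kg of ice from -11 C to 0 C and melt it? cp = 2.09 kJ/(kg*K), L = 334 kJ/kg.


Sensible heat = cp * dT = 2.09 * 11 = 22.99 kJ/kg
Total per kg = 22.99 + 334 = 356.99 kJ/kg
Q = m * total = 16.0 * 356.99
Q = 5711.8 kJ

5711.8


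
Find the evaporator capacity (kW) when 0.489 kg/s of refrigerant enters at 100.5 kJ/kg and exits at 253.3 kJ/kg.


dh = 253.3 - 100.5 = 152.8 kJ/kg
Q_evap = m_dot * dh = 0.489 * 152.8
Q_evap = 74.72 kW

74.72


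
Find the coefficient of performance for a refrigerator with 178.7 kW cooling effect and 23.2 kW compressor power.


COP = Q_evap / W
COP = 178.7 / 23.2
COP = 7.703

7.703


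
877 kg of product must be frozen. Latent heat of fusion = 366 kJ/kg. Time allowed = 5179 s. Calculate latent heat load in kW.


Q_lat = m * h_fg / t
Q_lat = 877 * 366 / 5179
Q_lat = 61.98 kW

61.98


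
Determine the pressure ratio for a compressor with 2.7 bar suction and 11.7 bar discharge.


PR = P_high / P_low
PR = 11.7 / 2.7
PR = 4.333

4.333


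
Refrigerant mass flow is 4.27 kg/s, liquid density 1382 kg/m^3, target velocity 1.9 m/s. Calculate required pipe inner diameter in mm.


A = m_dot / (rho * v) = 4.27 / (1382 * 1.9) = 0.001626171072 m^2
d = sqrt(4*A/pi) * 1000
d = 45.5 mm

45.5


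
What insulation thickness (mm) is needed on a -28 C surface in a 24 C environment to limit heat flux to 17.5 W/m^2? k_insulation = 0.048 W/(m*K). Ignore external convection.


dT = 24 - (-28) = 52 K
thickness = k * dT / q_max * 1000
thickness = 0.048 * 52 / 17.5 * 1000
thickness = 142.6 mm

142.6


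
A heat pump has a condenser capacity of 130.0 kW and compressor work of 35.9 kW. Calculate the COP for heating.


COP_hp = Q_cond / W
COP_hp = 130.0 / 35.9
COP_hp = 3.621

3.621


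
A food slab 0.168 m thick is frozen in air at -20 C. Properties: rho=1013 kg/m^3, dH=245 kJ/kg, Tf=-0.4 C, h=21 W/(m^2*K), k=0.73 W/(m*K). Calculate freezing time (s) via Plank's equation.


dT = -0.4 - (-20) = 19.6 K
term1 = a/(2h) = 0.168/(2*21) = 0.004
term2 = a^2/(8k) = 0.168^2/(8*0.73) = 0.004832876712
t = rho*dH*1000/dT * (term1 + term2)
t = 1013*245*1000/19.6 * (0.004 + 0.004832876712)
t = 111846 s

111846


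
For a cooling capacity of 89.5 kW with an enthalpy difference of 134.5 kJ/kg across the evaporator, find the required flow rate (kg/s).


m_dot = Q / dh
m_dot = 89.5 / 134.5
m_dot = 0.6654 kg/s

0.6654


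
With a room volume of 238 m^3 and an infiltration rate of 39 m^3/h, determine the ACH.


ACH = flow / volume
ACH = 39 / 238
ACH = 0.164

0.164


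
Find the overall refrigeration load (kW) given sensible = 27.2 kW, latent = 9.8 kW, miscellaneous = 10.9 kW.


Q_total = Q_s + Q_l + Q_misc
Q_total = 27.2 + 9.8 + 10.9
Q_total = 47.9 kW

47.9


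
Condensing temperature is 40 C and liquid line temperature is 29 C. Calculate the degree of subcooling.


Subcooling = T_cond - T_liquid
Subcooling = 40 - 29
Subcooling = 11 K

11


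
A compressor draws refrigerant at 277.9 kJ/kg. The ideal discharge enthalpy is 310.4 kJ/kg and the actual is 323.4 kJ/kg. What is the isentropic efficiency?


dh_ideal = 310.4 - 277.9 = 32.5 kJ/kg
dh_actual = 323.4 - 277.9 = 45.5 kJ/kg
eta_s = dh_ideal / dh_actual = 32.5 / 45.5
eta_s = 0.7143

0.7143


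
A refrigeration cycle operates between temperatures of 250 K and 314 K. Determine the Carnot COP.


dT = 314 - 250 = 64 K
COP_carnot = T_cold / dT = 250 / 64
COP_carnot = 3.906

3.906


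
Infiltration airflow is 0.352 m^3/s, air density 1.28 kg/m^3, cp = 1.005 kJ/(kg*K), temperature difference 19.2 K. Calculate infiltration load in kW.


Q = V_dot * rho * cp * dT
Q = 0.352 * 1.28 * 1.005 * 19.2
Q = 8.694 kW

8.694


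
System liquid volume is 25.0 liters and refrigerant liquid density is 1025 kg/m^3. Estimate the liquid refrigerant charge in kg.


Charge = V * rho / 1000
Charge = 25.0 * 1025 / 1000
Charge = 25.63 kg

25.63


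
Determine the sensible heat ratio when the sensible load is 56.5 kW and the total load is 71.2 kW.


SHR = Q_sensible / Q_total
SHR = 56.5 / 71.2
SHR = 0.794

0.794


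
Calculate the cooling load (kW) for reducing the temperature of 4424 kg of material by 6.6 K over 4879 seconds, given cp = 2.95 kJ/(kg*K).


Q = m * cp * dT / t
Q = 4424 * 2.95 * 6.6 / 4879
Q = 17.654 kW

17.654


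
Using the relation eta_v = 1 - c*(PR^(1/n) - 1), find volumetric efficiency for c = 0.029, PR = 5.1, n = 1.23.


PR^(1/n) = 5.1^(1/1.23) = 3.7606274
eta_v = 1 - 0.029 * (3.7606274 - 1)
eta_v = 0.9199

0.9199


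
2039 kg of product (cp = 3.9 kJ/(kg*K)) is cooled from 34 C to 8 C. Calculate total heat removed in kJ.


dT = 34 - (8) = 26 K
Q = m * cp * dT = 2039 * 3.9 * 26
Q = 206755 kJ

206755


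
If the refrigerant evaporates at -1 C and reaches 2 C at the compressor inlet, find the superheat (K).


Superheat = T_suction - T_evap
Superheat = 2 - (-1)
Superheat = 3 K

3


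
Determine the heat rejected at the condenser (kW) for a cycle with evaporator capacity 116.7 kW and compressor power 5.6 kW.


Q_cond = Q_evap + W
Q_cond = 116.7 + 5.6
Q_cond = 122.3 kW

122.3


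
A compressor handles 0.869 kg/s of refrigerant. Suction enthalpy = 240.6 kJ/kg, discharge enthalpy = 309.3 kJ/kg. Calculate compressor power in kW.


dh = 309.3 - 240.6 = 68.7 kJ/kg
W = m_dot * dh = 0.869 * 68.7 = 59.7 kW

59.7


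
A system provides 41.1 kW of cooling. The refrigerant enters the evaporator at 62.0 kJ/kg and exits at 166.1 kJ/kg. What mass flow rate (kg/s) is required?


dh = 166.1 - 62.0 = 104.1 kJ/kg
m_dot = Q / dh = 41.1 / 104.1 = 0.3948 kg/s

0.3948


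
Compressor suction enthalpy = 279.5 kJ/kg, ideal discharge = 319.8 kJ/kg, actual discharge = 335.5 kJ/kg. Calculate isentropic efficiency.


dh_ideal = 319.8 - 279.5 = 40.3 kJ/kg
dh_actual = 335.5 - 279.5 = 56.0 kJ/kg
eta_s = dh_ideal / dh_actual = 40.3 / 56.0
eta_s = 0.7196

0.7196


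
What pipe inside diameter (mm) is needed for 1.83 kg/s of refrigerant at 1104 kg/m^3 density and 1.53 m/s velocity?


A = m_dot / (rho * v) = 1.83 / (1104 * 1.53) = 0.001083404376 m^2
d = sqrt(4*A/pi) * 1000
d = 37.1 mm

37.1


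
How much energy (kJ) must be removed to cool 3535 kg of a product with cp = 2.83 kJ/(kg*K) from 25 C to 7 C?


dT = 25 - (7) = 18 K
Q = m * cp * dT = 3535 * 2.83 * 18
Q = 180073 kJ

180073


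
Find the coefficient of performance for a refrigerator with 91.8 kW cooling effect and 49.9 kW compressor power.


COP = Q_evap / W
COP = 91.8 / 49.9
COP = 1.84

1.84


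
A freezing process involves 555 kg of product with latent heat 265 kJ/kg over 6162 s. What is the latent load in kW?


Q_lat = m * h_fg / t
Q_lat = 555 * 265 / 6162
Q_lat = 23.87 kW

23.87


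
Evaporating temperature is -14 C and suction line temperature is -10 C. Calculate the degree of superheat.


Superheat = T_suction - T_evap
Superheat = -10 - (-14)
Superheat = 4 K

4


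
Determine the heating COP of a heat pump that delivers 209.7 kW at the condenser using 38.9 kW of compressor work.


COP_hp = Q_cond / W
COP_hp = 209.7 / 38.9
COP_hp = 5.391

5.391


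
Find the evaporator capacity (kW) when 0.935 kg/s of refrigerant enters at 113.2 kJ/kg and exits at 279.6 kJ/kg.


dh = 279.6 - 113.2 = 166.4 kJ/kg
Q_evap = m_dot * dh = 0.935 * 166.4
Q_evap = 155.58 kW

155.58


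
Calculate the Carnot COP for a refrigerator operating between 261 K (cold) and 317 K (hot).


dT = 317 - 261 = 56 K
COP_carnot = T_cold / dT = 261 / 56
COP_carnot = 4.661

4.661


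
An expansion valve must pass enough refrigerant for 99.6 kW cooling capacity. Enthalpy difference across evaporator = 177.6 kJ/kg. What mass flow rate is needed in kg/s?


m_dot = Q / dh
m_dot = 99.6 / 177.6
m_dot = 0.5608 kg/s

0.5608


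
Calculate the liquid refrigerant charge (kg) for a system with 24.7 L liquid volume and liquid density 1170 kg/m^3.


Charge = V * rho / 1000
Charge = 24.7 * 1170 / 1000
Charge = 28.9 kg

28.9


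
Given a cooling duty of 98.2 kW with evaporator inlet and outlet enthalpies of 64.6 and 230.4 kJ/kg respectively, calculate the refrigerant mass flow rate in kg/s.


dh = 230.4 - 64.6 = 165.8 kJ/kg
m_dot = Q / dh = 98.2 / 165.8 = 0.5923 kg/s

0.5923


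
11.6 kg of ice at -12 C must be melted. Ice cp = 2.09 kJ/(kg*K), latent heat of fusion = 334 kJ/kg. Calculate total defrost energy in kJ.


Sensible heat = cp * dT = 2.09 * 12 = 25.08 kJ/kg
Total per kg = 25.08 + 334 = 359.08 kJ/kg
Q = m * total = 11.6 * 359.08
Q = 4165.3 kJ

4165.3


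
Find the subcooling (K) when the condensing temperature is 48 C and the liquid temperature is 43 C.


Subcooling = T_cond - T_liquid
Subcooling = 48 - 43
Subcooling = 5 K

5


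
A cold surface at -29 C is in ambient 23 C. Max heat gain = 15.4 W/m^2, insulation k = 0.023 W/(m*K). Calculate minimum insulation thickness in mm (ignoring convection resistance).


dT = 23 - (-29) = 52 K
thickness = k * dT / q_max * 1000
thickness = 0.023 * 52 / 15.4 * 1000
thickness = 77.7 mm

77.7


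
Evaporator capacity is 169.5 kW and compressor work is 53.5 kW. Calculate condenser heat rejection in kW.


Q_cond = Q_evap + W
Q_cond = 169.5 + 53.5
Q_cond = 223.0 kW

223.0


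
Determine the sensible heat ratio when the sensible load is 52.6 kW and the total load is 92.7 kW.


SHR = Q_sensible / Q_total
SHR = 52.6 / 92.7
SHR = 0.567

0.567
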